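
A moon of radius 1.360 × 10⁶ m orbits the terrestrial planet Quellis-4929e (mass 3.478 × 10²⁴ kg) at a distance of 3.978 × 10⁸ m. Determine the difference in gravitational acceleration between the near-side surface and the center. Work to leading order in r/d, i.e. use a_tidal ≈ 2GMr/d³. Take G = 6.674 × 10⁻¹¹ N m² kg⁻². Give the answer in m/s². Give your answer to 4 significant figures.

1.003 × 10⁻⁵ m/s²

Since r ≪ d, expand the inverse-square field across one radius to get the leading 2GMr/d³ term.
Δg = 2GMr/d³
   = 2 × (6.674 × 10⁻¹¹) × (3.478 × 10²⁴) × (1.360 × 10⁶) / (3.978 × 10⁸)³
   = 1.003 × 10⁻⁵ m/s²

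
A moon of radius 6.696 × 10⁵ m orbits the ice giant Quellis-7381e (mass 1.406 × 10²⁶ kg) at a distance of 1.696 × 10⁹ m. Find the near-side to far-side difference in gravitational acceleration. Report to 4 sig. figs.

Near-to-far spans 2r, so the tidal difference is twice the near-to-center value: 4GMr/d³.
Δg = 4GMr/d³
   = 4 × (6.674 × 10⁻¹¹) × (1.406 × 10²⁶) × (6.696 × 10⁵) / (1.696 × 10⁹)³
   = 5.152 × 10⁻⁶ m/s²

5.152 × 10⁻⁶ m/s²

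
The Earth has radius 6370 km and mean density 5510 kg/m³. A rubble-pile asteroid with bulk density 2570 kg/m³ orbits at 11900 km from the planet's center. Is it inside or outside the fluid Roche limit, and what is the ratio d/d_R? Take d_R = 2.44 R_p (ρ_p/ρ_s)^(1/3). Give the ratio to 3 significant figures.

d_R = 2.44 × (6370 km) × (5510/2570)^(1/3) = 20040 km
d/d_R = (11900) / (20040) = 0.594
Since d/d_R < 1, the body is inside the Roche limit.

inside; d/d_R ≈ 0.594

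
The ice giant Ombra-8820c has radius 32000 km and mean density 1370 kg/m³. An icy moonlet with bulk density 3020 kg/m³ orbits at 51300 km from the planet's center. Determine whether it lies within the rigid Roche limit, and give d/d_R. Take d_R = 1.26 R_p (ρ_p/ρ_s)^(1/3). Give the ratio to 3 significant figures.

outside; d/d_R ≈ 1.66

d_R = 1.26 × (32000 km) × (1370/3020)^(1/3) = 30980 km
d/d_R = (51300) / (30980) = 1.66
Since d/d_R > 1, the body is outside the Roche limit.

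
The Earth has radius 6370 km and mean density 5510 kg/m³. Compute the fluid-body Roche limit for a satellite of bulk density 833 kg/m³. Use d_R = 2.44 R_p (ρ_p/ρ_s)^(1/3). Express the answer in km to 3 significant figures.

d_R = 2.44 × 6370 km × (5510/833)^(1/3)
    = 29200 km

29200 km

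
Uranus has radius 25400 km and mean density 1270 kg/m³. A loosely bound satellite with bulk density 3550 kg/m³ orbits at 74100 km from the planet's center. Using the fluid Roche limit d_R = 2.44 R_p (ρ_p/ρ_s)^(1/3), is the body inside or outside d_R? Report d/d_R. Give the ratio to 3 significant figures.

d_R = 2.44 × (25400 km) × (1270/3550)^(1/3) = 44000 km
d/d_R = (74100) / (44000) = 1.68
Since d/d_R > 1, the body is outside the Roche limit.

outside; d/d_R ≈ 1.68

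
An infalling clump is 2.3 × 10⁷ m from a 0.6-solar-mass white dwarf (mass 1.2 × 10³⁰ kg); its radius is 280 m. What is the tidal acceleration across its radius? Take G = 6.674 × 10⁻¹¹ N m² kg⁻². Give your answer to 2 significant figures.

3.7 m/s²

a_tidal = 2GMr/d³
        = 2 × (6.674 × 10⁻¹¹) × (1.2 × 10³⁰) × (280) / (2.3 × 10⁷)³
        = 3.7 m/s²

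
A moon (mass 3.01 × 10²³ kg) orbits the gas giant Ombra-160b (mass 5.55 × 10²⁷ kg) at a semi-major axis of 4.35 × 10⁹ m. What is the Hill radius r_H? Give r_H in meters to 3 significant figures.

1.14 × 10⁸ m

r_H ≈ a (m/3M)^(1/3)
    = (4.35 × 10⁹) × (3.01 × 10²³ / (3 × 5.55 × 10²⁷))^(1/3)
    = 1.14 × 10⁸ m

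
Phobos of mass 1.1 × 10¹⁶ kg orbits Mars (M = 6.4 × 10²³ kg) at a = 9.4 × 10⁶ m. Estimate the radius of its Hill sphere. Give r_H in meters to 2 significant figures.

1.7 × 10⁴ m

r_H ≈ a (m/3M)^(1/3)
    = (9.4 × 10⁶) × (1.1 × 10¹⁶ / (3 × 6.4 × 10²³))^(1/3)
    = 1.7 × 10⁴ m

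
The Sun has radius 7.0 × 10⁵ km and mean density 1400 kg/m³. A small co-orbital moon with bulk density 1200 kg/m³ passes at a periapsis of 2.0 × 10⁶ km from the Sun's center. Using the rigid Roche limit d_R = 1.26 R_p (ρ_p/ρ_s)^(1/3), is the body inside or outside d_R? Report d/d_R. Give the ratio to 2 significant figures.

outside; d/d_R ≈ 2.2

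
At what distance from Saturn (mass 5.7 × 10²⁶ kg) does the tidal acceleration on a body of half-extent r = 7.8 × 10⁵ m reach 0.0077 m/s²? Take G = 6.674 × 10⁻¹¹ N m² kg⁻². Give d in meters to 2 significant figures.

2.0 × 10⁸ m

2GMr/d³ = a_tidal  ⇒  d = (2GMr / a_tidal)^(1/3)
d = (2 × 6.674×10⁻¹¹ × (5.7 × 10²⁶) × (7.8 × 10⁵) / (0.0077))^(1/3)
  = 2.0 × 10⁸ m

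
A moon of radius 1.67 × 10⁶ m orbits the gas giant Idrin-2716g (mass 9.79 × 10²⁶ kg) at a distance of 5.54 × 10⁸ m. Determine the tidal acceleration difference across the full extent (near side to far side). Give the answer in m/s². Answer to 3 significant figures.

2.57 × 10⁻³ m/s²

Differencing GM/(d−r)² and GM/(d+r)² to first order in r/d gives 4GMr/d³.
Δg = 4GMr/d³
   = 4 × (6.674 × 10⁻¹¹) × (9.79 × 10²⁶) × (1.67 × 10⁶) / (5.54 × 10⁸)³
   = 2.57 × 10⁻³ m/s²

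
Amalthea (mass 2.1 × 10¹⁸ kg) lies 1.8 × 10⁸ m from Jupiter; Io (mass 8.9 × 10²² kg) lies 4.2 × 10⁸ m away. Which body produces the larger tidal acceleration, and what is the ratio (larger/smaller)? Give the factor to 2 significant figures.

Tidal stretch scales as M/d³; compute that for each body.
Amalthea: (2.1 × 10¹⁸) / (1.8 × 10⁸)³ = 3.601 × 10⁻⁷
Io: (8.9 × 10²²) / (4.2 × 10⁸)³ = 1.201 × 10⁻³
Ratio (larger/smaller) = 3300

Io, by a factor of ≈ 3300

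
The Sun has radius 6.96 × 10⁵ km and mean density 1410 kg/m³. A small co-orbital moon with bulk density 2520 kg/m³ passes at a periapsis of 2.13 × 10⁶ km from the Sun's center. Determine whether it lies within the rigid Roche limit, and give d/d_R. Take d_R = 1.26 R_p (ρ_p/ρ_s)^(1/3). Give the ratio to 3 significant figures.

outside; d/d_R ≈ 2.95

d_R = 1.26 × (6.96 × 10⁵ km) × (1410/2520)^(1/3) = 7.226 × 10⁵ km
d/d_R = (2.13 × 10⁶) / (7.226 × 10⁵) = 2.95
Since d/d_R > 1, the body is outside the Roche limit.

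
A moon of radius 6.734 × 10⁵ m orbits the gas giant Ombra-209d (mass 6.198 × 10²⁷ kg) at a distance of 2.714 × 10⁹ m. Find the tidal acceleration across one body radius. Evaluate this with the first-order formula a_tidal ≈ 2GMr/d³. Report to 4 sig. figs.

a_tidal = 2GMr/d³
        = 2 × (6.674 × 10⁻¹¹) × (6.198 × 10²⁷) × (6.734 × 10⁵) / (2.714 × 10⁹)³
        = 2.787 × 10⁻⁵ m/s²

2.787 × 10⁻⁵ m/s²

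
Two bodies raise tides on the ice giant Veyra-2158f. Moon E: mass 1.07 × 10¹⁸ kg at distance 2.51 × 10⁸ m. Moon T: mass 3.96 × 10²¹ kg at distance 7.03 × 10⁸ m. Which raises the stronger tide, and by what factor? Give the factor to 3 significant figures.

Moon T, by a factor of ≈ 168

Compare M/d³ for the two perturbers:
Moon E: (1.07 × 10¹⁸) / (2.51 × 10⁸)³ = 6.766 × 10⁻⁸
Moon T: (3.96 × 10²¹) / (7.03 × 10⁸)³ = 1.140 × 10⁻⁵
Ratio (larger/smaller) = 168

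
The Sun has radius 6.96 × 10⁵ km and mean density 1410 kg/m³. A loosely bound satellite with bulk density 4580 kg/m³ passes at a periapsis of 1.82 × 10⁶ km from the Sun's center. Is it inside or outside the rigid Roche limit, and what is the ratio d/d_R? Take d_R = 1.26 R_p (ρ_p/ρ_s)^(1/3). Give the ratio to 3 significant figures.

outside; d/d_R ≈ 3.07

d_R = 1.26 × (6.96 × 10⁵ km) × (1410/4580)^(1/3) = 5.921 × 10⁵ km
d/d_R = (1.82 × 10⁶) / (5.921 × 10⁵) = 3.07
Since d/d_R > 1, the body is outside the Roche limit.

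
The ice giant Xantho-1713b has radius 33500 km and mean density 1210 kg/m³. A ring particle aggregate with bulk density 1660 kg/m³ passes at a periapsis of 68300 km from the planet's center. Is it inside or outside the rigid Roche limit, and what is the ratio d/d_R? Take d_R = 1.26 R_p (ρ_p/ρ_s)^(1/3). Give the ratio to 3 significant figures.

outside; d/d_R ≈ 1.80

d_R = 1.26 × (33500 km) × (1210/1660)^(1/3) = 37990 km
d/d_R = (68300) / (37990) = 1.80
Since d/d_R > 1, the body is outside the Roche limit.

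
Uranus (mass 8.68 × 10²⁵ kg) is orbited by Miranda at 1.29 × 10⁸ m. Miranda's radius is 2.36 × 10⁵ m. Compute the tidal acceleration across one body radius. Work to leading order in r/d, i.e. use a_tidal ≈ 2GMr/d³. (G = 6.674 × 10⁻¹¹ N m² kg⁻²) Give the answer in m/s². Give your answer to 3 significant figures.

1.27 × 10⁻³ m/s²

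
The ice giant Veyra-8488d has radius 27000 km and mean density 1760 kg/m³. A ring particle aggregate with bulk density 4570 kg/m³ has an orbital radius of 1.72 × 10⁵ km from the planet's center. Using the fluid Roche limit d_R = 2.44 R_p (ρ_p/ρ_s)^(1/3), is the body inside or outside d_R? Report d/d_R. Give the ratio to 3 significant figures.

outside; d/d_R ≈ 3.59

d_R = 2.44 × (27000 km) × (1760/4570)^(1/3) = 47930 km
d/d_R = (1.72 × 10⁵) / (47930) = 3.59
Since d/d_R > 1, the body is outside the Roche limit.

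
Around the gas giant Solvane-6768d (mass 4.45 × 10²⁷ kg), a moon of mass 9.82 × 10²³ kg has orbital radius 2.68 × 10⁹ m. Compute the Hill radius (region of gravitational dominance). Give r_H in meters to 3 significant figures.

1.12 × 10⁸ m

r_H ≈ a (m/3M)^(1/3)
    = (2.68 × 10⁹) × (9.82 × 10²³ / (3 × 4.45 × 10²⁷))^(1/3)
    = 1.12 × 10⁸ m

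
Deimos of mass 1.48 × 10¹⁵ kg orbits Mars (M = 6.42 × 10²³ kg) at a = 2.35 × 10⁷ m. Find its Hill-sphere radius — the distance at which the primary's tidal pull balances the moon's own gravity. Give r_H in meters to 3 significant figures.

r_H ≈ a (m/3M)^(1/3)
    = (2.35 × 10⁷) × (1.48 × 10¹⁵ / (3 × 6.42 × 10²³))^(1/3)
    = 2.15 × 10⁴ m

2.15 × 10⁴ m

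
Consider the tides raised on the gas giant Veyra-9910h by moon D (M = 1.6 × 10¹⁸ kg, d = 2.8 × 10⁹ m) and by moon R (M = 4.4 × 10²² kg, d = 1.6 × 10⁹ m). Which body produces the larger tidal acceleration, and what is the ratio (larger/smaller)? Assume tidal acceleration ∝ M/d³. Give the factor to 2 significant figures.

Moon R, by a factor of ≈ 1.5 × 10⁵

Compare M/d³ for the two perturbers:
Moon D: (1.6 × 10¹⁸) / (2.8 × 10⁹)³ = 7.289 × 10⁻¹¹
Moon R: (4.4 × 10²²) / (1.6 × 10⁹)³ = 1.074 × 10⁻⁵
Ratio (larger/smaller) = 1.5 × 10⁵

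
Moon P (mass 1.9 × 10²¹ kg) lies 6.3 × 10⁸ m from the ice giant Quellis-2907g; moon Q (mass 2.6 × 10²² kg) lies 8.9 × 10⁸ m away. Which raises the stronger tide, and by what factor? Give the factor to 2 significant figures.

The tide-raising term goes as M/d³ (the gradient of a 1/d² field).
Moon P: (1.9 × 10²¹) / (6.3 × 10⁸)³ = 7.599 × 10⁻⁶
Moon Q: (2.6 × 10²²) / (8.9 × 10⁸)³ = 3.688 × 10⁻⁵
Ratio (larger/smaller) = 4.9

Moon Q, by a factor of ≈ 4.9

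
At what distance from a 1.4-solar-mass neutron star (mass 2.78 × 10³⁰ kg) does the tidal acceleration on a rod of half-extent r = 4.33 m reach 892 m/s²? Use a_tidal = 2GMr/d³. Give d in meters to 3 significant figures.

1.22 × 10⁶ m

2GMr/d³ = a_tidal  ⇒  d = (2GMr / a_tidal)^(1/3)
d = (2 × 6.674×10⁻¹¹ × (2.78 × 10³⁰) × (4.33) / (892))^(1/3)
  = 1.22 × 10⁶ m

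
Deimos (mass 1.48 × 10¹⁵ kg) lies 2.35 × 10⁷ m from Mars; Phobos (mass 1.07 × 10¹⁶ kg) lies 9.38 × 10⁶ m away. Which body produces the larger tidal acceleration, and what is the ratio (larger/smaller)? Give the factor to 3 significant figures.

Phobos, by a factor of ≈ 114

The tide-raising term goes as M/d³ (the gradient of a 1/d² field).
Deimos: (1.48 × 10¹⁵) / (2.35 × 10⁷)³ = 1.140 × 10⁻⁷
Phobos: (1.07 × 10¹⁶) / (9.38 × 10⁶)³ = 1.297 × 10⁻⁵
Ratio (larger/smaller) = 114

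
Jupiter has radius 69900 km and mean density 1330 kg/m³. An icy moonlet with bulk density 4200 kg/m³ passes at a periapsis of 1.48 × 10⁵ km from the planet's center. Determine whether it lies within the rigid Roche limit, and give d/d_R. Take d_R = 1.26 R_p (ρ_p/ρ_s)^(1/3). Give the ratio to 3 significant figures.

outside; d/d_R ≈ 2.47

d_R = 1.26 × (69900 km) × (1330/4200)^(1/3) = 60030 km
d/d_R = (1.48 × 10⁵) / (60030) = 2.47
Since d/d_R > 1, the body is outside the Roche limit.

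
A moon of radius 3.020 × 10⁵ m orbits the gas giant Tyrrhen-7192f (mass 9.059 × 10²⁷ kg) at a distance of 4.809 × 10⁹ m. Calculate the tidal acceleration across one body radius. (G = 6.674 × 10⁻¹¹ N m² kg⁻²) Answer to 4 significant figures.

Differencing GM/(d−r)² and GM/d² to first order in r/d gives 2GMr/d³.
Δg = 2GMr/d³
   = 2 × (6.674 × 10⁻¹¹) × (9.059 × 10²⁷) × (3.020 × 10⁵) / (4.809 × 10⁹)³
   = 3.284 × 10⁻⁶ m/s²

3.284 × 10⁻⁶ m/s²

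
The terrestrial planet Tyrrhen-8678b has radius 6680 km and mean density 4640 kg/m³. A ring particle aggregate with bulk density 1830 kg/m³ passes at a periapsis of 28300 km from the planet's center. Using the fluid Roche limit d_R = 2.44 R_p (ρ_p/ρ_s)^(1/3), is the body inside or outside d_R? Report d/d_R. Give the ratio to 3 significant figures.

outside; d/d_R ≈ 1.27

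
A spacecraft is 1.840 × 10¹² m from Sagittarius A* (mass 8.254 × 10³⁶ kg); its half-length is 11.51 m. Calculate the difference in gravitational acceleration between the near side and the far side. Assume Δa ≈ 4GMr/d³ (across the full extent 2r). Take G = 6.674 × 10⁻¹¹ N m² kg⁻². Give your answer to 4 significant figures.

Near-to-far spans 2r, so the tidal difference is twice the near-to-center value: 4GMr/d³.
a_tidal = 4GMr/d³
        = 4 × (6.674 × 10⁻¹¹) × (8.254 × 10³⁶) × (11.51) / (1.840 × 10¹²)³
        = 4.071 × 10⁻⁹ m/s²

4.071 × 10⁻⁹ m/s²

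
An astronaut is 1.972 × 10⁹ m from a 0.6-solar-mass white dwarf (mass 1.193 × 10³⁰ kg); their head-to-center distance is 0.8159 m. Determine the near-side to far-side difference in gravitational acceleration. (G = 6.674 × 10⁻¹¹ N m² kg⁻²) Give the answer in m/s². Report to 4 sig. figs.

a_tidal = 4GMr/d³
        = 4 × (6.674 × 10⁻¹¹) × (1.193 × 10³⁰) × (0.8159) / (1.972 × 10⁹)³
        = 3.388 × 10⁻⁸ m/s²

3.388 × 10⁻⁸ m/s²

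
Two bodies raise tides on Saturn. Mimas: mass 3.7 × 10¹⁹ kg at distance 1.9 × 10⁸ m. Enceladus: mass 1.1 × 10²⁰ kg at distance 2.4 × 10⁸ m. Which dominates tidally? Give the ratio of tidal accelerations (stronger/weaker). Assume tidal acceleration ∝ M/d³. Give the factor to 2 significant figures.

Enceladus, by a factor of ≈ 1.5

Tidal stretch scales as M/d³; compute that for each body.
Mimas: (3.7 × 10¹⁹) / (1.9 × 10⁸)³ = 5.394 × 10⁻⁶
Enceladus: (1.1 × 10²⁰) / (2.4 × 10⁸)³ = 7.957 × 10⁻⁶
Ratio (larger/smaller) = 1.5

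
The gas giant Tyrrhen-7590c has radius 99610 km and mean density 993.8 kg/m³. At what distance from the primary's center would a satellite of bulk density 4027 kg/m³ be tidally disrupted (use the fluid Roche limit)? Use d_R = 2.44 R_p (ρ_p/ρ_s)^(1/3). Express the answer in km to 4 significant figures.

1.525 × 10⁵ km

d_R = 2.44 × 99610 km × (993.8/4027)^(1/3)
    = 1.525 × 10⁵ km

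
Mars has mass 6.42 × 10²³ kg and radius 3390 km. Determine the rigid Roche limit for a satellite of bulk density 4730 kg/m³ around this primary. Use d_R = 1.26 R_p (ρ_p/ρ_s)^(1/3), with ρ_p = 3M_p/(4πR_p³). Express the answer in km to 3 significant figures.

4020 km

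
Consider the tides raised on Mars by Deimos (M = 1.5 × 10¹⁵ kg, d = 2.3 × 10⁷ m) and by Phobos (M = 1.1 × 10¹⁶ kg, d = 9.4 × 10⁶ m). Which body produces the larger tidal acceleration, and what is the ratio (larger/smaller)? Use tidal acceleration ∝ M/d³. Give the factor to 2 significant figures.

Phobos, by a factor of ≈ 110

Compare M/d³ for the two perturbers:
Deimos: (1.5 × 10¹⁵) / (2.3 × 10⁷)³ = 1.233 × 10⁻⁷
Phobos: (1.1 × 10¹⁶) / (9.4 × 10⁶)³ = 1.324 × 10⁻⁵
Ratio (larger/smaller) = 110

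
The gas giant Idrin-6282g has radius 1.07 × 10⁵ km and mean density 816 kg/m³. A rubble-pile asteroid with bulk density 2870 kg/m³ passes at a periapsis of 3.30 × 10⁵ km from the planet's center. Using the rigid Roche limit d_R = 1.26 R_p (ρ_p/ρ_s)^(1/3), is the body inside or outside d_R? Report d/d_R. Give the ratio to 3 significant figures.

d_R = 1.26 × (1.07 × 10⁵ km) × (816/2870)^(1/3) = 88650 km
d/d_R = (3.30 × 10⁵) / (88650) = 3.72
Since d/d_R > 1, the body is outside the Roche limit.

outside; d/d_R ≈ 3.72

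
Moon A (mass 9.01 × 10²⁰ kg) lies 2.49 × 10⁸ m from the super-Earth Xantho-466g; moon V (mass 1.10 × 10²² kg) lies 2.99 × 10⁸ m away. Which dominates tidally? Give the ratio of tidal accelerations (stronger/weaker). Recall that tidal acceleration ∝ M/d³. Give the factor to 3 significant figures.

Tidal acceleration ∝ M/d³, so compare M/d³ for each.
Moon A: (9.01 × 10²⁰) / (2.49 × 10⁸)³ = 5.836 × 10⁻⁵
Moon V: (1.10 × 10²²) / (2.99 × 10⁸)³ = 4.115 × 10⁻⁴
Ratio (larger/smaller) = 7.05

Moon V, by a factor of ≈ 7.05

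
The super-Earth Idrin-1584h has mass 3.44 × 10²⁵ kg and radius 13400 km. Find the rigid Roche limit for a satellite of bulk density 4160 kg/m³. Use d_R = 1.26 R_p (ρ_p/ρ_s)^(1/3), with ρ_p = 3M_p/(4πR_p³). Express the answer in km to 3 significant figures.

15800 km

ρ_p = 3M_p/(4πR_p³) = 3 × (3.44 × 10²⁵) / (4π × (1.34 × 10⁷ m)³) = 3410 kg/m³
d_R = 1.26 × 13400 km × (3410/4160)^(1/3)
    = 15800 km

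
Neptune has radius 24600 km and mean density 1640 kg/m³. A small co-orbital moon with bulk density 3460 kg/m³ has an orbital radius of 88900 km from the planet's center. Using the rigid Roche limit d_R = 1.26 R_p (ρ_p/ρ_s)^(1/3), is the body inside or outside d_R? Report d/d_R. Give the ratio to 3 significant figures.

outside; d/d_R ≈ 3.68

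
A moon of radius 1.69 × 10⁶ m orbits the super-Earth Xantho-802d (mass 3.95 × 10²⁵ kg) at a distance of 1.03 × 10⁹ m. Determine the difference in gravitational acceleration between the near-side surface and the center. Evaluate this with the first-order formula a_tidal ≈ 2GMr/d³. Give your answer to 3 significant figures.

Δa = 2GMr/d³
   = 2 × (6.674 × 10⁻¹¹) × (3.95 × 10²⁵) × (1.69 × 10⁶) / (1.03 × 10⁹)³
   = 8.15 × 10⁻⁶ m/s²

8.15 × 10⁻⁶ m/s²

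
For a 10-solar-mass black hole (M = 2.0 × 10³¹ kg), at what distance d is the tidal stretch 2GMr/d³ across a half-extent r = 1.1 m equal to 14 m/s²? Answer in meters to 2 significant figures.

2GMr/d³ = a_tidal  ⇒  d = (2GMr / a_tidal)^(1/3)
d = (2 × 6.674×10⁻¹¹ × (2.0 × 10³¹) × (1.1) / (14))^(1/3)
  = 5.9 × 10⁶ m

5.9 × 10⁶ m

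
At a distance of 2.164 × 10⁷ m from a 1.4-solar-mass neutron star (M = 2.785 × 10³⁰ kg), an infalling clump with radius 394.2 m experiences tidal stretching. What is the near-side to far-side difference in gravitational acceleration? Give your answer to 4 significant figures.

2.892 × 10¹ m/s²

Differencing GM/(d−r)² and GM/(d+r)² to first order in r/d gives 4GMr/d³.
Δg = 4GMr/d³
   = 4 × (6.674 × 10⁻¹¹) × (2.785 × 10³⁰) × (394.2) / (2.164 × 10⁷)³
   = 2.892 × 10¹ m/s²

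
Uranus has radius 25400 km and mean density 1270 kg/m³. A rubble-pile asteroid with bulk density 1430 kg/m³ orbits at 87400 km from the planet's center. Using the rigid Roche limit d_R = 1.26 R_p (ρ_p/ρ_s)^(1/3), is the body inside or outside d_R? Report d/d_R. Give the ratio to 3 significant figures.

outside; d/d_R ≈ 2.84

d_R = 1.26 × (25400 km) × (1270/1430)^(1/3) = 30760 km
d/d_R = (87400) / (30760) = 2.84
Since d/d_R > 1, the body is outside the Roche limit.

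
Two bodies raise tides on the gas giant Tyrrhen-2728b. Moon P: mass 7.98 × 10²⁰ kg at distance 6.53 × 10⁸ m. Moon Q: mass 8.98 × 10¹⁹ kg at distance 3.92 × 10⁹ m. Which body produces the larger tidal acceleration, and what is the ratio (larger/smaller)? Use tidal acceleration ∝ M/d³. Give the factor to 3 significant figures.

Moon P, by a factor of ≈ 1920

Tidal acceleration ∝ M/d³, so compare M/d³ for each.
Moon P: (7.98 × 10²⁰) / (6.53 × 10⁸)³ = 2.866 × 10⁻⁶
Moon Q: (8.98 × 10¹⁹) / (3.92 × 10⁹)³ = 1.491 × 10⁻⁹
Ratio (larger/smaller) = 1920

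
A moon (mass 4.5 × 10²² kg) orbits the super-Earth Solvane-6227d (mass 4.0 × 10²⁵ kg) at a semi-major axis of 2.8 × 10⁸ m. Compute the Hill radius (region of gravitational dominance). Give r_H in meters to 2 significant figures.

2.0 × 10⁷ m

r_H ≈ a (m/3M)^(1/3)
    = (2.8 × 10⁸) × (4.5 × 10²² / (3 × 4.0 × 10²⁵))^(1/3)
    = 2.0 × 10⁷ m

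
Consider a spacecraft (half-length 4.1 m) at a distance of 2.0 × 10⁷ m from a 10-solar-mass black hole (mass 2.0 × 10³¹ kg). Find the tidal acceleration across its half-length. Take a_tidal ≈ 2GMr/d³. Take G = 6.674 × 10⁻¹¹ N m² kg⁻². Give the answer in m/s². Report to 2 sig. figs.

1.4 m/s²

a_tidal = 2GMr/d³
        = 2 × (6.674 × 10⁻¹¹) × (2.0 × 10³¹) × (4.1) / (2.0 × 10⁷)³
        = 1.4 m/s²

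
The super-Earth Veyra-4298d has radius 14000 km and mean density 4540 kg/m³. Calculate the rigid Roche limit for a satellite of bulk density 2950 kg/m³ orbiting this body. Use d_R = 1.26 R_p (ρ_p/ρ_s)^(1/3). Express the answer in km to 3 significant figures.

d_R = 1.26 × 14000 km × (4540/2950)^(1/3)
    = 20400 km

20400 km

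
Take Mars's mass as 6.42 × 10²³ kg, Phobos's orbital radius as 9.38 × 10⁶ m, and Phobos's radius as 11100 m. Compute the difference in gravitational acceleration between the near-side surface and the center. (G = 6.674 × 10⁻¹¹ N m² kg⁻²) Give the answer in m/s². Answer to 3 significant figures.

1.15 × 10⁻³ m/s²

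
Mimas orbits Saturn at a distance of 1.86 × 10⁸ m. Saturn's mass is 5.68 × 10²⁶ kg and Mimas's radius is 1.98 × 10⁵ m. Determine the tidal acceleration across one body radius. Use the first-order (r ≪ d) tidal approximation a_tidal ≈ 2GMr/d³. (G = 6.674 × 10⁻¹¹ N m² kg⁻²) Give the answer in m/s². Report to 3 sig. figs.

a_tidal = 2GMr/d³
        = 2 × (6.674 × 10⁻¹¹) × (5.68 × 10²⁶) × (1.98 × 10⁵) / (1.86 × 10⁸)³
        = 2.33 × 10⁻³ m/s²

2.33 × 10⁻³ m/s²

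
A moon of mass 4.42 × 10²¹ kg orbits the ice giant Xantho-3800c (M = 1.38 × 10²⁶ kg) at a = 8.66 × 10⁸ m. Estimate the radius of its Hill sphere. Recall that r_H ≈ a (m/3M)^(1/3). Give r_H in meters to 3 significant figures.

r_H ≈ a (m/3M)^(1/3)
    = (8.66 × 10⁸) × (4.42 × 10²¹ / (3 × 1.38 × 10²⁶))^(1/3)
    = 1.91 × 10⁷ m

1.91 × 10⁷ m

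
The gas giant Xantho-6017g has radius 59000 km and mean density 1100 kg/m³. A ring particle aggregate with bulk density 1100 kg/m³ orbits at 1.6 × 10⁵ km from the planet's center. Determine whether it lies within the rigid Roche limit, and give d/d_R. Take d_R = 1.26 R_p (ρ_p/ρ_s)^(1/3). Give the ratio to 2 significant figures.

d_R = 1.26 × (59000 km) × (1100/1100)^(1/3) = 74340 km
d/d_R = (1.6 × 10⁵) / (74340) = 2.2
Since d/d_R > 1, the body is outside the Roche limit.

outside; d/d_R ≈ 2.2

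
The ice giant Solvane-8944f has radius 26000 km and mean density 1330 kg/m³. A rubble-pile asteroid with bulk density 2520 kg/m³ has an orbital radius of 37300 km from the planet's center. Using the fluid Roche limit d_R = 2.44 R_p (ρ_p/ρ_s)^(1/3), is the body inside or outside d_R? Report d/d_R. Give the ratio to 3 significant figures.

inside; d/d_R ≈ 0.728

d_R = 2.44 × (26000 km) × (1330/2520)^(1/3) = 51270 km
d/d_R = (37300) / (51270) = 0.728
Since d/d_R < 1, the body is inside the Roche limit.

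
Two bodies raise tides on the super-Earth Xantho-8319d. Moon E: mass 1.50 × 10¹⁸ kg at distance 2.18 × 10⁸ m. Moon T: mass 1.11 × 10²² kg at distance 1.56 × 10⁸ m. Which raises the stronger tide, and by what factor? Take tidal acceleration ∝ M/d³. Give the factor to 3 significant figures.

Tidal stretch scales as M/d³; compute that for each body.
Moon E: (1.50 × 10¹⁸) / (2.18 × 10⁸)³ = 1.448 × 10⁻⁷
Moon T: (1.11 × 10²²) / (1.56 × 10⁸)³ = 2.924 × 10⁻³
Ratio (larger/smaller) = 20200

Moon T, by a factor of ≈ 20200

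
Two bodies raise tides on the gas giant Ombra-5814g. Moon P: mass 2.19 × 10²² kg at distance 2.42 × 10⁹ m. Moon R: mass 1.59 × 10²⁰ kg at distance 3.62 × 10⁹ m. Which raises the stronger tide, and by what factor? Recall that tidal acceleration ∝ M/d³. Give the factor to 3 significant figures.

Moon P, by a factor of ≈ 461

The tide-raising term goes as M/d³ (the gradient of a 1/d² field).
Moon P: (2.19 × 10²²) / (2.42 × 10⁹)³ = 1.545 × 10⁻⁶
Moon R: (1.59 × 10²⁰) / (3.62 × 10⁹)³ = 3.352 × 10⁻⁹
Ratio (larger/smaller) = 461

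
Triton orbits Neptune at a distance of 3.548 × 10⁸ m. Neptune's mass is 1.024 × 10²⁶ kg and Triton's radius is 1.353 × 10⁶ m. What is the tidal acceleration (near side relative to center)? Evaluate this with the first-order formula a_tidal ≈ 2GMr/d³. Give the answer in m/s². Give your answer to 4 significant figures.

Δg = 2GMr/d³
   = 2 × (6.674 × 10⁻¹¹) × (1.024 × 10²⁶) × (1.353 × 10⁶) / (3.548 × 10⁸)³
   = 4.141 × 10⁻⁴ m/s²

4.141 × 10⁻⁴ m/s²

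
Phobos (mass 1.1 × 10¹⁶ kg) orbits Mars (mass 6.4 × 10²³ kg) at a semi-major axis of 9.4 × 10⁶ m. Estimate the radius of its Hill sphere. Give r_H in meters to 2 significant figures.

1.7 × 10⁴ m

r_H ≈ a (m/3M)^(1/3)
    = (9.4 × 10⁶) × (1.1 × 10¹⁶ / (3 × 6.4 × 10²³))^(1/3)
    = 1.7 × 10⁴ m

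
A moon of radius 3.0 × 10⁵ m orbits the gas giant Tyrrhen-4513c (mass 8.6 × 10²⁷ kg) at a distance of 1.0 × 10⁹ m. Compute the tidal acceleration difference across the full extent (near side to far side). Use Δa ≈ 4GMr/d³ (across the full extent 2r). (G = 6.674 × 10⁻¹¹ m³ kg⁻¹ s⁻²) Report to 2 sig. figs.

Δa = 4GMr/d³
   = 4 × (6.674 × 10⁻¹¹) × (8.6 × 10²⁷) × (3.0 × 10⁵) / (1.0 × 10⁹)³
   = 6.9 × 10⁻⁴ m/s²

6.9 × 10⁻⁴ m/s²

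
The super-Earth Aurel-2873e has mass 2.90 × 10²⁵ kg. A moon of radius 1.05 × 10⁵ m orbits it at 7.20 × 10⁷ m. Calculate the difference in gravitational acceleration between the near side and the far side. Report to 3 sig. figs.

The field gradient is 2GM/d³; across the full diameter 2r the difference is 4GMr/d³.
Δa = 4GMr/d³
   = 4 × (6.674 × 10⁻¹¹) × (2.90 × 10²⁵) × (1.05 × 10⁵) / (7.20 × 10⁷)³
   = 2.18 × 10⁻³ m/s²

2.18 × 10⁻³ m/s²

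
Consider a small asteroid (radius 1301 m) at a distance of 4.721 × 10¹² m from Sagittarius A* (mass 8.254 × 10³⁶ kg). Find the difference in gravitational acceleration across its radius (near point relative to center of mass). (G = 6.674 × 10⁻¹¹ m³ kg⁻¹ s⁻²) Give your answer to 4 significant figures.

Δa = 2GMr/d³
   = 2 × (6.674 × 10⁻¹¹) × (8.254 × 10³⁶) × (1301) / (4.721 × 10¹²)³
   = 1.362 × 10⁻⁸ m/s²

1.362 × 10⁻⁸ m/s²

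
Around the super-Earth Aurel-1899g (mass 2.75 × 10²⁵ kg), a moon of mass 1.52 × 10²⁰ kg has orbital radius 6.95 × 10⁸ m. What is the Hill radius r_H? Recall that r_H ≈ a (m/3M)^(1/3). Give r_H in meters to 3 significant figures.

8.52 × 10⁶ m

r_H ≈ a (m/3M)^(1/3)
    = (6.95 × 10⁸) × (1.52 × 10²⁰ / (3 × 2.75 × 10²⁵))^(1/3)
    = 8.52 × 10⁶ m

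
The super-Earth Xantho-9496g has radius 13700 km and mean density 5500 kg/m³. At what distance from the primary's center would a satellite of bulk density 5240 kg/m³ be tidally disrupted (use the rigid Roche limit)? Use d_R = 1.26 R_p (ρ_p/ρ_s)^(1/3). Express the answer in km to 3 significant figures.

17500 km

d_R = 1.26 × 13700 km × (5500/5240)^(1/3)
    = 17500 km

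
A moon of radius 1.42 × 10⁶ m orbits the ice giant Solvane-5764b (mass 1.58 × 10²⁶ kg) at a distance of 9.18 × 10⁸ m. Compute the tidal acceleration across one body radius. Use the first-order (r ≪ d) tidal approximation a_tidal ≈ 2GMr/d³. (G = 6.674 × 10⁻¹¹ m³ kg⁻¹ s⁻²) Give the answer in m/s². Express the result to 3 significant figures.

Since r ≪ d, expand the inverse-square field across one radius to get the leading 2GMr/d³ term.
Δa = 2GMr/d³
   = 2 × (6.674 × 10⁻¹¹) × (1.58 × 10²⁶) × (1.42 × 10⁶) / (9.18 × 10⁸)³
   = 3.87 × 10⁻⁵ m/s²

3.87 × 10⁻⁵ m/s²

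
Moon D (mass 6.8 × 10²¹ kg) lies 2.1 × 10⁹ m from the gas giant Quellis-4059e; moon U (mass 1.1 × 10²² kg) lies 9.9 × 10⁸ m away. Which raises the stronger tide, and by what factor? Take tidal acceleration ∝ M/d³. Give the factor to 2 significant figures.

Tidal stretch scales as M/d³; compute that for each body.
Moon D: (6.8 × 10²¹) / (2.1 × 10⁹)³ = 7.343 × 10⁻⁷
Moon U: (1.1 × 10²²) / (9.9 × 10⁸)³ = 1.134 × 10⁻⁵
Ratio (larger/smaller) = 15

Moon U, by a factor of ≈ 15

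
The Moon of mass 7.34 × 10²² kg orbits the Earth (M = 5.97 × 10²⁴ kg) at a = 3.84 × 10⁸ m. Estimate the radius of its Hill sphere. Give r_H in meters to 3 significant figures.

r_H ≈ a (m/3M)^(1/3)
    = (3.84 × 10⁸) × (7.34 × 10²² / (3 × 5.97 × 10²⁴))^(1/3)
    = 6.15 × 10⁷ m

6.15 × 10⁷ m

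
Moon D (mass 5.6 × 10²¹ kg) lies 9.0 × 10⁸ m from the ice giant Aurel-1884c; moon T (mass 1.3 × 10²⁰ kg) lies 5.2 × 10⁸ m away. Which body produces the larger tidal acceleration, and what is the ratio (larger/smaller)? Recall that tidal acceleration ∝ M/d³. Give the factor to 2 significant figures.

Compare M/d³ for the two perturbers:
Moon D: (5.6 × 10²¹) / (9.0 × 10⁸)³ = 7.682 × 10⁻⁶
Moon T: (1.3 × 10²⁰) / (5.2 × 10⁸)³ = 9.246 × 10⁻⁷
Ratio (larger/smaller) = 8.3

Moon D, by a factor of ≈ 8.3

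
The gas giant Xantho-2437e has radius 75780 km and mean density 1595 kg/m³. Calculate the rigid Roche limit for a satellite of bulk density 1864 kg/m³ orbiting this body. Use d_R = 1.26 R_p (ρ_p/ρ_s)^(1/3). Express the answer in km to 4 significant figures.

d_R = 1.26 × 75780 km × (1595/1864)^(1/3)
    = 90650 km

90650 km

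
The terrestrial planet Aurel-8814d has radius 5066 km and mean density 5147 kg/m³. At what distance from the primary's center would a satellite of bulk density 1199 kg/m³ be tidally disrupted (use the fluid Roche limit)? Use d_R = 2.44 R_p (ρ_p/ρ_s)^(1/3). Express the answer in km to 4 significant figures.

d_R = 2.44 × 5066 km × (5147/1199)^(1/3)
    = 20090 km

20090 km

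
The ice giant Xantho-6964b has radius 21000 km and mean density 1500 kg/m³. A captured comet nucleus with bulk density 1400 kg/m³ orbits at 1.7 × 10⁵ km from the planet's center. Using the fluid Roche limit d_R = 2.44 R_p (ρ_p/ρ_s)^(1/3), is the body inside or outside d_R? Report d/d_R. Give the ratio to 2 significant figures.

outside; d/d_R ≈ 3.2

d_R = 2.44 × (21000 km) × (1500/1400)^(1/3) = 52430 km
d/d_R = (1.7 × 10⁵) / (52430) = 3.2
Since d/d_R > 1, the body is outside the Roche limit.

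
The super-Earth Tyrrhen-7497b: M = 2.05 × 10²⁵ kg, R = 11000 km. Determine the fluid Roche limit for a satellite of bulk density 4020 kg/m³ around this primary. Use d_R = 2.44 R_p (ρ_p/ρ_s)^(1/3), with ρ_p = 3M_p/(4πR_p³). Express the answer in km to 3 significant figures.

ρ_p = 3M_p/(4πR_p³) = 3 × (2.05 × 10²⁵) / (4π × (1.10 × 10⁷ m)³) = 3680 kg/m³
d_R = 2.44 × 11000 km × (3680/4020)^(1/3)
    = 26100 km

26100 km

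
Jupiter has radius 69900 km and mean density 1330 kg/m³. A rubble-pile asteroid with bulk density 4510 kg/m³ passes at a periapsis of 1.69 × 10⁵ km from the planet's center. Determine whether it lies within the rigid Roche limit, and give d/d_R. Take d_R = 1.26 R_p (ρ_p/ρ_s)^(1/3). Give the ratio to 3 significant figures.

outside; d/d_R ≈ 2.88

d_R = 1.26 × (69900 km) × (1330/4510)^(1/3) = 58620 km
d/d_R = (1.69 × 10⁵) / (58620) = 2.88
Since d/d_R > 1, the body is outside the Roche limit.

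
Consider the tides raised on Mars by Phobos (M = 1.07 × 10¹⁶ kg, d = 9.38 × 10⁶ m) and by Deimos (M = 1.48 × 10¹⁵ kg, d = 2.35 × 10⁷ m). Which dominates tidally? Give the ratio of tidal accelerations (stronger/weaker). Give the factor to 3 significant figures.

Phobos, by a factor of ≈ 114

Compare M/d³ for the two perturbers:
Phobos: (1.07 × 10¹⁶) / (9.38 × 10⁶)³ = 1.297 × 10⁻⁵
Deimos: (1.48 × 10¹⁵) / (2.35 × 10⁷)³ = 1.140 × 10⁻⁷
Ratio (larger/smaller) = 114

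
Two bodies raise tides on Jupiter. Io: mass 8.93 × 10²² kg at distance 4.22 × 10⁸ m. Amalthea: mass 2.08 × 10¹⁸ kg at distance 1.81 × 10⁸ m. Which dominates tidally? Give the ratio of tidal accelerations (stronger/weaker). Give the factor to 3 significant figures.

Tidal stretch scales as M/d³; compute that for each body.
Io: (8.93 × 10²²) / (4.22 × 10⁸)³ = 1.188 × 10⁻³
Amalthea: (2.08 × 10¹⁸) / (1.81 × 10⁸)³ = 3.508 × 10⁻⁷
Ratio (larger/smaller) = 3390

Io, by a factor of ≈ 3390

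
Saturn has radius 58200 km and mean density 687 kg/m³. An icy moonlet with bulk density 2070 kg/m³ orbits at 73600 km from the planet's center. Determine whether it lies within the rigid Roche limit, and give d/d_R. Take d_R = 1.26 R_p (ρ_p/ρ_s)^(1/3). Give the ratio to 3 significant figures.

d_R = 1.26 × (58200 km) × (687/2070)^(1/3) = 50770 km
d/d_R = (73600) / (50770) = 1.45
Since d/d_R > 1, the body is outside the Roche limit.

outside; d/d_R ≈ 1.45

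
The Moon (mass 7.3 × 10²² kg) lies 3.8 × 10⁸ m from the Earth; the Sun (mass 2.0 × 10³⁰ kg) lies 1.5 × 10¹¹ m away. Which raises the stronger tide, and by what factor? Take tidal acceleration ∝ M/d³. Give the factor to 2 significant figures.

The Moon, by a factor of ≈ 2.2

Tidal stretch scales as M/d³; compute that for each body.
The Moon: (7.3 × 10²²) / (3.8 × 10⁸)³ = 1.330 × 10⁻³
The Sun: (2.0 × 10³⁰) / (1.5 × 10¹¹)³ = 5.926 × 10⁻⁴
Ratio (larger/smaller) = 2.2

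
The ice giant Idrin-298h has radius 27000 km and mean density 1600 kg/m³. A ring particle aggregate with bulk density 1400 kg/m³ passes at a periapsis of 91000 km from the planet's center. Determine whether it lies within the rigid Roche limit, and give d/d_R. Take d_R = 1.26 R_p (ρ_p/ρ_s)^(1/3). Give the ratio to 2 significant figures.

d_R = 1.26 × (27000 km) × (1600/1400)^(1/3) = 35570 km
d/d_R = (91000) / (35570) = 2.6
Since d/d_R > 1, the body is outside the Roche limit.

outside; d/d_R ≈ 2.6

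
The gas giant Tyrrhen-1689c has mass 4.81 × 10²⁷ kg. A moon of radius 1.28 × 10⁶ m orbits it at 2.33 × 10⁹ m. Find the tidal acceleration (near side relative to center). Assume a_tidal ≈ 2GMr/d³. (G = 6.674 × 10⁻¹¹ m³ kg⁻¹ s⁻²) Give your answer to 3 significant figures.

6.50 × 10⁻⁵ m/s²

Δg = 2GMr/d³
   = 2 × (6.674 × 10⁻¹¹) × (4.81 × 10²⁷) × (1.28 × 10⁶) / (2.33 × 10⁹)³
   = 6.50 × 10⁻⁵ m/s²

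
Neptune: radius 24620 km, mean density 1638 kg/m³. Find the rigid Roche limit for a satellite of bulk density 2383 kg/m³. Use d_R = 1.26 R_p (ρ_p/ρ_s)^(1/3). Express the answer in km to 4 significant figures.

27380 km

d_R = 1.26 × 24620 km × (1638/2383)^(1/3)
    = 27380 km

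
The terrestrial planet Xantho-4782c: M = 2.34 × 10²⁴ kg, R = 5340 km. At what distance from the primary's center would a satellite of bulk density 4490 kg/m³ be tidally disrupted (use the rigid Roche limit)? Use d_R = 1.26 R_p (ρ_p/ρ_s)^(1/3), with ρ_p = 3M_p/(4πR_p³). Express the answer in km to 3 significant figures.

6290 km

ρ_p = 3M_p/(4πR_p³) = 3 × (2.34 × 10²⁴) / (4π × (5.34 × 10⁶ m)³) = 3670 kg/m³
d_R = 1.26 × 5340 km × (3670/4490)^(1/3)
    = 6290 km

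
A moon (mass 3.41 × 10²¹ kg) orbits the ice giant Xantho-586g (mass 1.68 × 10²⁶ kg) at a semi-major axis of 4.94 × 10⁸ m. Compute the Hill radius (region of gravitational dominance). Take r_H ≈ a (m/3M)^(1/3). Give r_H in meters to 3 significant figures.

9.34 × 10⁶ m

r_H ≈ a (m/3M)^(1/3)
    = (4.94 × 10⁸) × (3.41 × 10²¹ / (3 × 1.68 × 10²⁶))^(1/3)
    = 9.34 × 10⁶ m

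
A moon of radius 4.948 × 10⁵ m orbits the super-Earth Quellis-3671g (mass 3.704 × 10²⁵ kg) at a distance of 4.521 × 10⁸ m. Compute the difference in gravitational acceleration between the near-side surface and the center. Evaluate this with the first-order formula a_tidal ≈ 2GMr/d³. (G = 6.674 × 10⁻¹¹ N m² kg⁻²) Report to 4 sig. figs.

2.647 × 10⁻⁵ m/s²

The tidal stretch is the gradient of GM/d² times the body's extent r, hence the 1/d³ dependence.
Δg = 2GMr/d³
   = 2 × (6.674 × 10⁻¹¹) × (3.704 × 10²⁵) × (4.948 × 10⁵) / (4.521 × 10⁸)³
   = 2.647 × 10⁻⁵ m/s²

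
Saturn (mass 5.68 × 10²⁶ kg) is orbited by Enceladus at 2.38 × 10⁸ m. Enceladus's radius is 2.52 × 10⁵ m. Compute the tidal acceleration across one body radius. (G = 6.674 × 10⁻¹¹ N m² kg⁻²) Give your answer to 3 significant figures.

1.42 × 10⁻³ m/s²

a_tidal = 2GMr/d³
        = 2 × (6.674 × 10⁻¹¹) × (5.68 × 10²⁶) × (2.52 × 10⁵) / (2.38 × 10⁸)³
        = 1.42 × 10⁻³ m/s²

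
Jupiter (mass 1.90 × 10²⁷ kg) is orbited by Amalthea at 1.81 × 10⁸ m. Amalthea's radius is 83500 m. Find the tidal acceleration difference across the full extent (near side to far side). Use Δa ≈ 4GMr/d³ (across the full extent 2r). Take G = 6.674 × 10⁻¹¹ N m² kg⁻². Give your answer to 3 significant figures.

7.14 × 10⁻³ m/s²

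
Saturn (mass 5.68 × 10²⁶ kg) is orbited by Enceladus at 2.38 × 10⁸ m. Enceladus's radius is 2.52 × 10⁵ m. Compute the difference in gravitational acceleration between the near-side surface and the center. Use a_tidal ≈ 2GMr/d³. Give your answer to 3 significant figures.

1.42 × 10⁻³ m/s²

Δa = 2GMr/d³
   = 2 × (6.674 × 10⁻¹¹) × (5.68 × 10²⁶) × (2.52 × 10⁵) / (2.38 × 10⁸)³
   = 1.42 × 10⁻³ m/s²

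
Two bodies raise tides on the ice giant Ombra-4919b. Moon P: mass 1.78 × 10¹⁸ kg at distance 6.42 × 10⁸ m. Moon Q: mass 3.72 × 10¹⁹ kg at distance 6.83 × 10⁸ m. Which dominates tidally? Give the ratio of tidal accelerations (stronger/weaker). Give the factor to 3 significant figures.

Moon Q, by a factor of ≈ 17.4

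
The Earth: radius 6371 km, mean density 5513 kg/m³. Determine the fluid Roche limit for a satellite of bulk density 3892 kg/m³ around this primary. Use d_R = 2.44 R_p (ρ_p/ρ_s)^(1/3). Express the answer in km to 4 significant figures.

17460 km

d_R = 2.44 × 6371 km × (5513/3892)^(1/3)
    = 17460 km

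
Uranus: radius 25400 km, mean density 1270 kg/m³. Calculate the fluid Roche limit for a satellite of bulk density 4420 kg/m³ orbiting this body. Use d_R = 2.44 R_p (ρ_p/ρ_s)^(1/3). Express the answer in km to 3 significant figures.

40900 km

d_R = 2.44 × 25400 km × (1270/4420)^(1/3)
    = 40900 km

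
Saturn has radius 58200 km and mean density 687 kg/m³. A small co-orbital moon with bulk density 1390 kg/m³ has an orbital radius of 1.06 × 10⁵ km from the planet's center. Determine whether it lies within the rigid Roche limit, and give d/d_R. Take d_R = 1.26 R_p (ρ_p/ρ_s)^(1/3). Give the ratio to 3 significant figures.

d_R = 1.26 × (58200 km) × (687/1390)^(1/3) = 57980 km
d/d_R = (1.06 × 10⁵) / (57980) = 1.83
Since d/d_R > 1, the body is outside the Roche limit.

outside; d/d_R ≈ 1.83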